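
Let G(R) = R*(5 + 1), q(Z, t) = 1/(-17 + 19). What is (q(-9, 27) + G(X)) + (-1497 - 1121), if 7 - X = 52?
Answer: -5775/2 ≈ -2887.5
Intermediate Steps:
X = -45 (X = 7 - 1*52 = 7 - 52 = -45)
q(Z, t) = 1/2
G(R) = 6*R (G(R) = R*6 = 6*R)
(q(-9, 27) + G(X)) + (-1497 - 1121) = (1/2 + 6*(-45)) + (-1497 - 1121) = (1/2 - 270) - 2618 = -539/2 - 2618 = -5775/2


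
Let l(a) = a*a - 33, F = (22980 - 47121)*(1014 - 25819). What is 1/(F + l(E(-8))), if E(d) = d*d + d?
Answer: 1/598820608 ≈ 1.6699e-9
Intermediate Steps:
E(d) = d + d**2 (E(d) = d**2 + d = d + d**2)
F = 598817505 (F = -24141*(-24805) = 598817505)
l(a) = -33 + a**2 (l(a) = a**2 - 33 = -33 + a**2)
1/(F + l(E(-8))) = 1/(598817505 + (-33 + (-8*(1 - 8))**2)) = 1/(598817505 + (-33 + (-8*(-7))**2)) = 1/(598817505 + (-33 + 56**2)) = 1/(598817505 + (-33 + 3136)) = 1/(598817505 + 3103) = 1/598820608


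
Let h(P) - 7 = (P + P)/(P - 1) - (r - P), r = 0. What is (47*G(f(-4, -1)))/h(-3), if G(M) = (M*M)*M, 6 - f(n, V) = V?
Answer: 32242/11 ≈ 2931.1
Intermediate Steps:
h(P) = 7 + P + 2*P/(-1 + P) (h(P) = 7 + ((P + P)/(P - 1) - (0 - P)) = 7 + ((2*P)/(-1 + P) - (-1)*P) = 7 + (2*P/(-1 + P) + P) = 7 + (P + 2*P/(-1 + P)) = 7 + P + 2*P/(-1 + P))
f(n, V) = 6 - V
G(M) = M**3 (G(M) = M**2*M = M**3)
(47*G(f(-4, -1)))/h(-3) = (47*(6 - 1*(-1))**3)/(((-7 + (-3)**2 + 8*(-3))/(-1 - 3))) = (47*(6 + 1)**3)/(((-7 + 9 - 24)/(-4))) = (47*7**3)/((-1/4*(-22))) = (47*343)/(11/2) = 16121*(2/11) = 32242/11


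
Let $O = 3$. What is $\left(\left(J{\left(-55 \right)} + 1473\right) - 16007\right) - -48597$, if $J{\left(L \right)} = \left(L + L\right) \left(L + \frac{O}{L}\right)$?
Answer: $40119$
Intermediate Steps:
$J{\left(L \right)} = 2 L \left(L + \frac{3}{L}\right)$ ($J{\left(L \right)} = \left(L + L\right) \left(L + \frac{3}{L}\right) = 2 L \left(L + \frac{3}{L}\right)$)
$\left(\left(J{\left(-55 \right)} + 1473\right) - 16007\right) - -48597 = \left(\left(\left(6 + 2 \left(-55\right)^{2}\right) + 1473\right) - 16007\right) - -48597 = \left(\left(\left(6 + 2 \cdot 3025\right) + 1473\right) - 16007\right) + 48597 = \left(\left(\left(6 + 6050\right) + 1473\right) - 16007\right) + 48597 = \left(\left(6056 + 1473\right) - 16007\right) + 48597 = \left(7529 - 16007\right) + 48597 = -8478 + 48597 = 40119$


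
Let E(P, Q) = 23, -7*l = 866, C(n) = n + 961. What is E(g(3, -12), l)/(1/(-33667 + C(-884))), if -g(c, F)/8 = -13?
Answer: -772570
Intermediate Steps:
C(n) = 961 + n
g(c, F) = 104 (g(c, F) = -8*(-13) = 104)
l = -866/7 (l = -⅐*866 = -866/7 ≈ -123.71)
E(g(3, -12), l)/(1/(-33667 + C(-884))) = 23/(1/(-33667 + (961 - 884))) = 23/(1/(-33667 + 77)) = 23/(1/(-33590)) = 23/(-1/33590) = 23*(-33590) = -772570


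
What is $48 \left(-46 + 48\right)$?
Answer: $96$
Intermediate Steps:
$48 \left(-46 + 48\right) = 48 \cdot 2 = 96$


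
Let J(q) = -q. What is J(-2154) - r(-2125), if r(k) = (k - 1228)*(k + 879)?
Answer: -4175684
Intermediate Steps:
r(k) = (-1228 + k)*(879 + k)
J(-2154) - r(-2125) = -1*(-2154) - (-1079412 + (-2125)² - 349*(-2125)) = 2154 - (-1079412 + 4515625 + 741625) = 2154 - 1*4177838 = 2154 - 4177838 = -4175684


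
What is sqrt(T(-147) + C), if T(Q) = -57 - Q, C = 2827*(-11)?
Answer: I*sqrt(31007) ≈ 176.09*I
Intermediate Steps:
C = -31097
sqrt(T(-147) + C) = sqrt((-57 - 1*(-147)) - 31097) = sqrt((-57 + 147) - 31097) = sqrt(90 - 31097) = sqrt(-31007) = I*sqrt(31007)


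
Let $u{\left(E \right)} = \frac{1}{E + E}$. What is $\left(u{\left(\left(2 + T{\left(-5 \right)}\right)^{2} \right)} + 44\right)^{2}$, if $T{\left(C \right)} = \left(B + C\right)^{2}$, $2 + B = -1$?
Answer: $\frac{146941122241}{75898944} \approx 1936.0$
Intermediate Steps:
$B = -3$ ($B = -2 - 1 = -3$)
$T{\left(C \right)} = \left(-3 + C\right)^{2}$
$u{\left(E \right)} = \frac{1}{2 E}$
$\left(u{\left(\left(2 + T{\left(-5 \right)}\right)^{2} \right)} + 44\right)^{2} = \left(\frac{1}{2 \left(2 + \left(-3 - 5\right)^{2}\right)^{2}} + 44\right)^{2} = \left(\frac{1}{2 \left(2 + \left(-8\right)^{2}\right)^{2}} + 44\right)^{2} = \left(\frac{1}{2 \left(2 + 64\right)^{2}} + 44\right)^{2} = \left(\frac{1}{2 \cdot 66^{2}} + 44\right)^{2} = \left(\frac{1}{2 \cdot 4356} + 44\right)^{2} = \left(\frac{1}{2} \cdot \frac{1}{4356} + 44\right)^{2} = \left(\frac{1}{8712} + 44\right)^{2} = \left(\frac{383329}{8712}\right)^{2} = \frac{146941122241}{75898944}$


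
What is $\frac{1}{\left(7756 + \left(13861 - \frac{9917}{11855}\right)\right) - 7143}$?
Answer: $\frac{11855}{171579353} \approx 6.9093 \cdot 10^{-5}$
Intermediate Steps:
$\frac{1}{\left(7756 + \left(13861 - \frac{9917}{11855}\right)\right) - 7143} = \frac{1}{\left(7756 + \frac{164312238}{11855}\right) - 7143} = \frac{1}{\frac{256259618}{11855} - 7143} = \frac{1}{\frac{171579353}{11855}} = \frac{11855}{171579353}$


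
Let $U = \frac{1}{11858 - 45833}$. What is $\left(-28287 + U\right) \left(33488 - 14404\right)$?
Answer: $- \frac{18340693963384}{33975} \approx -5.3983 \cdot 10^{8}$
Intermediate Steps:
$U = - \frac{1}{33975}$ ($U = \frac{1}{-33975} = - \frac{1}{33975} \approx -2.9433 \cdot 10^{-5}$)
$\left(-28287 + U\right) \left(33488 - 14404\right) = \left(-28287 - \frac{1}{33975}\right) \left(33488 - 14404\right) = \left(- \frac{961050826}{33975}\right) 19084 = - \frac{18340693963384}{33975}$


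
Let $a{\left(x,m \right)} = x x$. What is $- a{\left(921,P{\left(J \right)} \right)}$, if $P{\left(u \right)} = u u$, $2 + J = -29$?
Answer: $-848241$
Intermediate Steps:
$J = -31$ ($J = -2 - 29 = -31$)
$P{\left(u \right)} = u^{2}$
$a{\left(x,m \right)} = x^{2}$
$- a{\left(921,P{\left(J \right)} \right)} = - 921^{2} = \left(-1\right) 848241 = -848241$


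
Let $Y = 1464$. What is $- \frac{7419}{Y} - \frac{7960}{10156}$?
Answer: $- \frac{7250067}{1239032} \approx -5.8514$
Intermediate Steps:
$- \frac{7419}{Y} - \frac{7960}{10156} = - \frac{7419}{1464} - \frac{7960}{10156} = \left(-7419\right) \frac{1}{1464} - \frac{1990}{2539} = - \frac{2473}{488} - \frac{1990}{2539} = - \frac{7250067}{1239032}$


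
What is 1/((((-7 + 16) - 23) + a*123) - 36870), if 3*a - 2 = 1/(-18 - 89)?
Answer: -107/3937855 ≈ -2.7172e-5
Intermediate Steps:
a = 71/107 (a = ⅔ + 1/(3*(-18 - 89)) = ⅔ + (⅓)/(-107) = ⅔ + (⅓)*(-1/107) = ⅔ - 1/321 = 71/107 ≈ 0.66355)
1/((((-7 + 16) - 23) + a*123) - 36870) = 1/((((-7 + 16) - 23) + (71/107)*123) - 36870) = 1/(((9 - 23) + 8733/107) - 36870) = 1/((-14 + 8733/107) - 36870) = 1/(7235/107 - 36870) = 1/(-3937855/107) = -107/3937855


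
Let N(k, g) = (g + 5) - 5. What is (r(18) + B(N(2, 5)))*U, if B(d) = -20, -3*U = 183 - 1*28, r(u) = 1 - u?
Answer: 5735/3 ≈ 1911.7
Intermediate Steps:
N(k, g) = g (N(k, g) = (5 + g) - 5 = g)
U = -155/3 (U = -(183 - 1*28)/3 = -(183 - 28)/3 = -⅓*155 = -155/3 ≈ -51.667)
(r(18) + B(N(2, 5)))*U = ((1 - 1*18) - 20)*(-155/3) = ((1 - 18) - 20)*(-155/3) = (-17 - 20)*(-155/3) = -37*(-155/3) = 5735/3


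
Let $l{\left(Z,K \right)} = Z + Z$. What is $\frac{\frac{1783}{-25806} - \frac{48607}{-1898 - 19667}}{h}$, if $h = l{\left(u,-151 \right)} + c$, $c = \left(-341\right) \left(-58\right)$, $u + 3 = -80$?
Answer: $\frac{1215901847}{10914203320680} \approx 0.00011141$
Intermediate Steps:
$u = -83$ ($u = -3 - 80 = -83$)
$l{\left(Z,K \right)} = 2 Z$
$c = 19778$
$h = 19612$ ($h = 2 \left(-83\right) + 19778 = -166 + 19778 = 19612$)
$\frac{\frac{1783}{-25806} - \frac{48607}{-1898 - 19667}}{h} = \frac{\frac{1783}{-25806} - \frac{48607}{-1898 - 19667}}{19612} = \left(1783 \left(- \frac{1}{25806}\right) - \frac{48607}{-21565}\right) \frac{1}{19612} = \left(- \frac{1783}{25806} - - \frac{48607}{21565}\right) \frac{1}{19612} = \left(- \frac{1783}{25806} + \frac{48607}{21565}\right) \frac{1}{19612} = \frac{1215901847}{556506390} \cdot \frac{1}{19612} = \frac{1215901847}{10914203320680}$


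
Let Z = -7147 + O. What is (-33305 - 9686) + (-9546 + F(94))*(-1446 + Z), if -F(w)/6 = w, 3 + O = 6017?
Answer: 26030699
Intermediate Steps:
O = 6014 (O = -3 + 6017 = 6014)
Z = -1133 (Z = -7147 + 6014 = -1133)
F(w) = -6*w
(-33305 - 9686) + (-9546 + F(94))*(-1446 + Z) = (-33305 - 9686) + (-9546 - 6*94)*(-1446 - 1133) = -42991 + (-9546 - 564)*(-2579) = -42991 - 10110*(-2579) = -42991 + 26073690 = 26030699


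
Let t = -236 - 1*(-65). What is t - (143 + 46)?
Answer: -360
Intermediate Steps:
t = -171 (t = -236 + 65 = -171)
t - (143 + 46) = -171 - (143 + 46) = -171 - 1*189 = -171 - 189 = -360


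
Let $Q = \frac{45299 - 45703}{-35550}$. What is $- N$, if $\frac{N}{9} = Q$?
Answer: $- \frac{202}{1975} \approx -0.10228$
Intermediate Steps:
$Q = \frac{202}{17775}$ ($Q = \left(45299 - 45703\right) \left(- \frac{1}{35550}\right) = \left(-404\right) \left(- \frac{1}{35550}\right) = \frac{202}{17775} \approx 0.011364$)
$N = \frac{202}{1975}$ ($N = 9 \cdot \frac{202}{17775} = \frac{202}{1975} \approx 0.10228$)
$- N = \left(-1\right) \frac{202}{1975} = - \frac{202}{1975}$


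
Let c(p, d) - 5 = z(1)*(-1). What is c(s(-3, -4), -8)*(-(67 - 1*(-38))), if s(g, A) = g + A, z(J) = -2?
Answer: -735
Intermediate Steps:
s(g, A) = A + g
c(p, d) = 7 (c(p, d) = 5 - 2*(-1) = 5 + 2 = 7)
c(s(-3, -4), -8)*(-(67 - 1*(-38))) = 7*(-(67 - 1*(-38))) = 7*(-(67 + 38)) = 7*(-1*105) = 7*(-105) = -735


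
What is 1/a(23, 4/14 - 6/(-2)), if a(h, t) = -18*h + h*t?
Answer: -7/2369 ≈ -0.0029548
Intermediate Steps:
1/a(23, 4/14 - 6/(-2)) = 1/(23*(-18 + (4/14 - 6/(-2)))) = 1/(23*(-18 + (4*(1/14) - 6*(-1/2)))) = 1/(23*(-18 + (2/7 + 3))) = 1/(23*(-18 + 23/7)) = 1/(23*(-103/7)) = 1/(-2369/7) = -7/2369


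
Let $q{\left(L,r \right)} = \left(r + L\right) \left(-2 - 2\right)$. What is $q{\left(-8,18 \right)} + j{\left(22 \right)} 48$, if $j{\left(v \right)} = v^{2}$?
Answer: $23192$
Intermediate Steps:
$q{\left(L,r \right)} = - 4 L - 4 r$ ($q{\left(L,r \right)} = \left(L + r\right) \left(-4\right) = - 4 L - 4 r$)
$q{\left(-8,18 \right)} + j{\left(22 \right)} 48 = \left(\left(-4\right) \left(-8\right) - 72\right) + 22^{2} \cdot 48 = \left(32 - 72\right) + 484 \cdot 48 = -40 + 23232 = 23192$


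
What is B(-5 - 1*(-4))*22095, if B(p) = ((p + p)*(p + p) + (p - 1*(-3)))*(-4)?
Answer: -530280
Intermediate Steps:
B(p) = -12 - 16*p² - 4*p (B(p) = ((2*p)*(2*p) + (p + 3))*(-4) = (4*p² + (3 + p))*(-4) = (3 + p + 4*p²)*(-4) = -12 - 16*p² - 4*p)
B(-5 - 1*(-4))*22095 = (-12 - 16*(-5 - 1*(-4))² - 4*(-5 - 1*(-4)))*22095 = (-12 - 16*(-5 + 4)² - 4*(-5 + 4))*22095 = (-12 - 16*(-1)² - 4*(-1))*22095 = (-12 - 16*1 + 4)*22095 = (-12 - 16 + 4)*22095 = -24*22095 = -530280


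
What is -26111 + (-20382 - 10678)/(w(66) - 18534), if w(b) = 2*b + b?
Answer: -119685059/4584 ≈ -26109.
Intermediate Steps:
w(b) = 3*b
-26111 + (-20382 - 10678)/(w(66) - 18534) = -26111 + (-20382 - 10678)/(3*66 - 18534) = -26111 - 31060/(198 - 18534) = -26111 - 31060/(-18336) = -26111 - 31060*(-1/18336) = -26111 + 7765/4584 = -119685059/4584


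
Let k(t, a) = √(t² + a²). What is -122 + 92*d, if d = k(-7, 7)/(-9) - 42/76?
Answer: -3284/19 - 644*√2/9 ≈ -274.04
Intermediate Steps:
k(t, a) = √(a² + t²)
d = -21/38 - 7*√2/9 (d = √(7² + (-7)²)/(-9) - 42/76 = √(49 + 49)*(-⅑) - 42*1/76 = √98*(-⅑) - 21/38 = (7*√2)*(-⅑) - 21/38 = -7*√2/9 - 21/38 = -21/38 - 7*√2/9 ≈ -1.6526)
-122 + 92*d = -122 + 92*(-21/38 - 7*√2/9) = -122 + (-966/19 - 644*√2/9) = -3284/19 - 644*√2/9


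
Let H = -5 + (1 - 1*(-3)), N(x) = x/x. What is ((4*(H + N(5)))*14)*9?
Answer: 0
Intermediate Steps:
N(x) = 1
H = -1 (H = -5 + (1 + 3) = -5 + 4 = -1)
((4*(H + N(5)))*14)*9 = ((4*(-1 + 1))*14)*9 = ((4*0)*14)*9 = (0*14)*9 = 0*9 = 0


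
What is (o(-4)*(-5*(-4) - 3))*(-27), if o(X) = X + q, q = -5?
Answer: 4131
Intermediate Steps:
o(X) = -5 + X (o(X) = X - 5 = -5 + X)
(o(-4)*(-5*(-4) - 3))*(-27) = ((-5 - 4)*(-5*(-4) - 3))*(-27) = -9*(20 - 3)*(-27) = -9*17*(-27) = -153*(-27) = 4131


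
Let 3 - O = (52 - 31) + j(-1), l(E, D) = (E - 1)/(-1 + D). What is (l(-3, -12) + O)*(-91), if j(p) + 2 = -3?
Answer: 1155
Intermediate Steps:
j(p) = -5 (j(p) = -2 - 3 = -5)
l(E, D) = (-1 + E)/(-1 + D)
O = -13 (O = 3 - ((52 - 31) - 5) = 3 - (21 - 5) = 3 - 1*16 = 3 - 16 = -13)
(l(-3, -12) + O)*(-91) = ((-1 - 3)/(-1 - 12) - 13)*(-91) = (-4/(-13) - 13)*(-91) = (-1/13*(-4) - 13)*(-91) = (4/13 - 13)*(-91) = -165/13*(-91) = 1155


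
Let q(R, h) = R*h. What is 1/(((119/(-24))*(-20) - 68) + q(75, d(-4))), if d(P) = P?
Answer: -6/1613 ≈ -0.0037198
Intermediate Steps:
1/(((119/(-24))*(-20) - 68) + q(75, d(-4))) = 1/(((119/(-24))*(-20) - 68) + 75*(-4)) = 1/(((119*(-1/24))*(-20) - 68) - 300) = 1/((-119/24*(-20) - 68) - 300) = 1/((595/6 - 68) - 300) = 1/(187/6 - 300) = 1/(-1613/6) = -6/1613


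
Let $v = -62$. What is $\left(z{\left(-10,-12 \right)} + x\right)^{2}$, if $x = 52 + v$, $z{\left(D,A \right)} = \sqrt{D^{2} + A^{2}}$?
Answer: $344 - 40 \sqrt{61} \approx 31.59$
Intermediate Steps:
$z{\left(D,A \right)} = \sqrt{A^{2} + D^{2}}$
$x = -10$ ($x = 52 - 62 = -10$)
$\left(z{\left(-10,-12 \right)} + x\right)^{2} = \left(\sqrt{\left(-12\right)^{2} + \left(-10\right)^{2}} - 10\right)^{2} = \left(\sqrt{144 + 100} - 10\right)^{2} = \left(\sqrt{244} - 10\right)^{2} = \left(2 \sqrt{61} - 10\right)^{2} = \left(-10 + 2 \sqrt{61}\right)^{2}$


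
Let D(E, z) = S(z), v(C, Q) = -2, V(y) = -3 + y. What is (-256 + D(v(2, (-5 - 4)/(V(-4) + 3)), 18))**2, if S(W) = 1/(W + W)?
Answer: 84916225/1296 ≈ 65522.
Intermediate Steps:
S(W) = 1/(2*W)
D(E, z) = 1/(2*z)
(-256 + D(v(2, (-5 - 4)/(V(-4) + 3)), 18))**2 = (-256 + (1/2)/18)**2 = (-256 + (1/2)*(1/18))**2 = (-256 + 1/36)**2 = (-9215/36)**2 = 84916225/1296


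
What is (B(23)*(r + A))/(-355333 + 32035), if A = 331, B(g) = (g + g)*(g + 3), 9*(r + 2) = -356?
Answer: -1557790/1454841 ≈ -1.0708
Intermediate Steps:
r = -374/9 (r = -2 + (1/9)*(-356) = -2 - 356/9 = -374/9 ≈ -41.556)
B(g) = 2*g*(3 + g) (B(g) = (2*g)*(3 + g) = 2*g*(3 + g))
(B(23)*(r + A))/(-355333 + 32035) = ((2*23*(3 + 23))*(-374/9 + 331))/(-355333 + 32035) = ((2*23*26)*(2605/9))/(-323298) = (1196*(2605/9))*(-1/323298) = (3115580/9)*(-1/323298) = -1557790/1454841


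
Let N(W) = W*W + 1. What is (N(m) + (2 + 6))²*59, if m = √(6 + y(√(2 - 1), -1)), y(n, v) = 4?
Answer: 21299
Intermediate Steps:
m = √10 (m = √(6 + 4) = √10 ≈ 3.1623)
N(W) = 1 + W² (N(W) = W² + 1 = 1 + W²)
(N(m) + (2 + 6))²*59 = ((1 + (√10)²) + (2 + 6))²*59 = ((1 + 10) + 8)²*59 = (11 + 8)²*59 = 19²*59 = 361*59 = 21299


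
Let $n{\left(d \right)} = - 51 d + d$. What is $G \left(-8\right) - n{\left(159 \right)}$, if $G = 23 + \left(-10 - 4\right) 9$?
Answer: $8774$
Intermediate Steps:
$G = -103$ ($G = 23 + \left(-10 - 4\right) 9 = 23 - 126 = -103$)
$n{\left(d \right)} = - 50 d$
$G \left(-8\right) - n{\left(159 \right)} = \left(-103\right) \left(-8\right) - \left(-50\right) 159 = 824 - -7950 = 824 + 7950 = 8774$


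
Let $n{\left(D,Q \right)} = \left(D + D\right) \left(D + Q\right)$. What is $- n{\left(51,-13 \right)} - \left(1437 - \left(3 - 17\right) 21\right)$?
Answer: $-5607$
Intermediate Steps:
$n{\left(D,Q \right)} = 2 D \left(D + Q\right)$
$- n{\left(51,-13 \right)} - \left(1437 - \left(3 - 17\right) 21\right) = - 2 \cdot 51 \left(51 - 13\right) - \left(1437 - \left(3 - 17\right) 21\right) = - 2 \cdot 51 \cdot 38 + \left(\left(153 - 294\right) - 1590\right) = \left(-1\right) 3876 + \left(\left(153 - 294\right) - 1590\right) = -3876 - 1731 = -5607$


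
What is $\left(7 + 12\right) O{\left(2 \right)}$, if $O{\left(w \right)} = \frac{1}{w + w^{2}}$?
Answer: $\frac{19}{6} \approx 3.1667$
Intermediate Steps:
$\left(7 + 12\right) O{\left(2 \right)} = \left(7 + 12\right) \frac{1}{2 \left(1 + 2\right)} = 19 \frac{1}{2 \cdot 3} = 19 \cdot \frac{1}{2} \cdot \frac{1}{3} = 19 \cdot \frac{1}{6} = \frac{19}{6}$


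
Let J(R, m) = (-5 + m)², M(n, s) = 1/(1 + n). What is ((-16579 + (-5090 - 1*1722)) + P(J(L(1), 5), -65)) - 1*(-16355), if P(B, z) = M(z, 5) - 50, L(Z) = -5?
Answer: -453505/64 ≈ -7086.0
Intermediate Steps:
P(B, z) = -50 + 1/(1 + z) (P(B, z) = 1/(1 + z) - 50 = -50 + 1/(1 + z))
((-16579 + (-5090 - 1*1722)) + P(J(L(1), 5), -65)) - 1*(-16355) = ((-16579 + (-5090 - 1*1722)) + (-49 - 50*(-65))/(1 - 65)) - 1*(-16355) = ((-16579 + (-5090 - 1722)) + (-49 + 3250)/(-64)) + 16355 = ((-16579 - 6812) - 1/64*3201) + 16355 = (-23391 - 3201/64) + 16355 = -1500225/64 + 16355 = -453505/64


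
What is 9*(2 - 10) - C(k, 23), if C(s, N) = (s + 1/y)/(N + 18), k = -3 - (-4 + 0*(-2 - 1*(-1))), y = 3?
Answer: -8860/123 ≈ -72.032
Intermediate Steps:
k = 1 (k = -3 - (-4 + 0*(-2 + 1)) = -3 - (-4 + 0*(-1)) = -3 - (-4 + 0) = -3 - 1*(-4) = -3 + 4 = 1)
C(s, N) = (⅓ + s)/(18 + N) (C(s, N) = (s + 1/3)/(N + 18) = (s + ⅓)/(18 + N) = (⅓ + s)/(18 + N))
9*(2 - 10) - C(k, 23) = 9*(2 - 10) - (⅓ + 1)/(18 + 23) = 9*(-8) - 4/(41*3) = -72 - 4/(41*3) = -72 - 1*4/123 = -72 - 4/123 = -8860/123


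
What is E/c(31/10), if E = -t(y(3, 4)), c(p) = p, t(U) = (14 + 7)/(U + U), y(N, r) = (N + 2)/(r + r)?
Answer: -168/31 ≈ -5.4194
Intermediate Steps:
y(N, r) = (2 + N)/(2*r) (y(N, r) = (2 + N)/((2*r)) = (2 + N)*(1/(2*r)) = (2 + N)/(2*r))
t(U) = 21/(2*U) (t(U) = 21/((2*U)) = 21*(1/(2*U)) = 21/(2*U))
E = -84/5 (E = -21/(2*((½)*(2 + 3)/4)) = -21/(2*((½)*(¼)*5)) = -21/(2*5/8) = -21*8/(2*5) = -1*84/5 = -84/5 ≈ -16.800)
E/c(31/10) = -84/(5*(31/10)) = -84/(5*(31*(⅒))) = -84/(5*31/10) = -84/5*10/31 = -168/31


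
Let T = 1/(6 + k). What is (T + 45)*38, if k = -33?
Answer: 46132/27 ≈ 1708.6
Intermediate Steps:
T = -1/27 (T = 1/(6 - 33) = 1/(-27) = -1/27 ≈ -0.037037)
(T + 45)*38 = (-1/27 + 45)*38 = (1214/27)*38 = 46132/27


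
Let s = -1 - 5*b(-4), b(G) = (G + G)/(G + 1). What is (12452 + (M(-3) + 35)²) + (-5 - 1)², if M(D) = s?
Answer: 116236/9 ≈ 12915.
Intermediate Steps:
b(G) = 2*G/(1 + G) (b(G) = (2*G)/(1 + G) = 2*G/(1 + G))
s = -43/3 (s = -1 - 10*(-4)/(1 - 4) = -1 - 10*(-4)/(-3) = -1 - 10*(-4)*(-1)/3 = -1 - 5*8/3 = -1 - 40/3 = -43/3 ≈ -14.333)
M(D) = -43/3
(12452 + (M(-3) + 35)²) + (-5 - 1)² = (12452 + (-43/3 + 35)²) + (-5 - 1)² = (12452 + (62/3)²) + (-6)² = (12452 + 3844/9) + 36 = 115912/9 + 36 = 116236/9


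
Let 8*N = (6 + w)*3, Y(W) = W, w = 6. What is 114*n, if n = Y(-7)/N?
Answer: -532/3 ≈ -177.33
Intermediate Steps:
N = 9/2 (N = ((6 + 6)*3)/8 = (12*3)/8 = (⅛)*36 = 9/2 ≈ 4.5000)
n = -14/9 (n = -7/9/2 = -7*2/9 = -14/9 ≈ -1.5556)
114*n = 114*(-14/9) = -532/3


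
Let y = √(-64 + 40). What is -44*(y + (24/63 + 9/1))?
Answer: -8668/21 - 88*I*√6 ≈ -412.76 - 215.56*I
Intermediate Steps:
y = 2*I*√6 (y = √(-24) = 2*I*√6 ≈ 4.899*I)
-44*(y + (24/63 + 9/1)) = -44*(2*I*√6 + (24/63 + 9/1)) = -44*(2*I*√6 + (24*(1/63) + 9*1)) = -44*(2*I*√6 + (8/21 + 9)) = -44*(2*I*√6 + 197/21) = -44*(197/21 + 2*I*√6) = -8668/21 - 88*I*√6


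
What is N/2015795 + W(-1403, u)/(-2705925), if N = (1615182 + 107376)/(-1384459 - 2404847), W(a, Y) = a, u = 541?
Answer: 119023377812074/229656788200577775 ≈ 0.00051827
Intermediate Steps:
N = -287093/631551 (N = 1722558/(-3789306) = 1722558*(-1/3789306) = -287093/631551 ≈ -0.45458)
N/2015795 + W(-1403, u)/(-2705925) = -287093/631551/2015795 - 1403/(-2705925) = -287093/631551*1/2015795 - 1403*(-1/2705925) = -287093/1273077348045 + 1403/2705925 = 119023377812074/229656788200577775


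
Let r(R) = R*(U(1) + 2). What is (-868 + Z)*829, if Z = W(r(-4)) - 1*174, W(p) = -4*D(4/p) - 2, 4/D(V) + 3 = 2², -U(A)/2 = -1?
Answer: -878740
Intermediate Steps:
U(A) = 2 (U(A) = -2*(-1) = 2)
D(V) = 4 (D(V) = 4/(-3 + 2²) = 4/(-3 + 4) = 4/1 = 4*1 = 4)
r(R) = 4*R (r(R) = R*(2 + 2) = R*4 = 4*R)
W(p) = -18 (W(p) = -4*4 - 2 = -16 - 2 = -18)
Z = -192 (Z = -18 - 1*174 = -18 - 174 = -192)
(-868 + Z)*829 = (-868 - 192)*829 = -1060*829 = -878740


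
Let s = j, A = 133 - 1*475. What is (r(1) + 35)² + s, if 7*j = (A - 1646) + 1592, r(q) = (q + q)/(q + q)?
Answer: 8676/7 ≈ 1239.4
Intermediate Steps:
A = -342 (A = 133 - 475 = -342)
r(q) = 1 (r(q) = (2*q)/((2*q)) = (2*q)*(1/(2*q)) = 1)
j = -396/7 (j = ((-342 - 1646) + 1592)/7 = (-1988 + 1592)/7 = (⅐)*(-396) = -396/7 ≈ -56.571)
s = -396/7 ≈ -56.571
(r(1) + 35)² + s = (1 + 35)² - 396/7 = 36² - 396/7 = 1296 - 396/7 = 8676/7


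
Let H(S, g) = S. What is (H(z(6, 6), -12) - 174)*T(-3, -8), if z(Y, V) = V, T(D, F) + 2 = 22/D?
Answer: 1568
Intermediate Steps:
T(D, F) = -2 + 22/D
(H(z(6, 6), -12) - 174)*T(-3, -8) = (6 - 174)*(-2 + 22/(-3)) = -168*(-2 + 22*(-⅓)) = -168*(-2 - 22/3) = -168*(-28/3) = 1568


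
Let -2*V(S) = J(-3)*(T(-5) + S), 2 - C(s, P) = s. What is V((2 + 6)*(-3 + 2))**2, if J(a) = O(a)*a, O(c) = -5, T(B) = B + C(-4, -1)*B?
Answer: 416025/4 ≈ 1.0401e+5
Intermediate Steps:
C(s, P) = 2 - s
T(B) = 7*B (T(B) = B + (2 - 1*(-4))*B = B + (2 + 4)*B = B + 6*B = 7*B)
J(a) = -5*a
V(S) = 525/2 - 15*S/2 (V(S) = -(-5*(-3))*(7*(-5) + S)/2 = -15*(-35 + S)/2 = -(-525 + 15*S)/2 = 525/2 - 15*S/2)
V((2 + 6)*(-3 + 2))**2 = (525/2 - 15*(2 + 6)*(-3 + 2)/2)**2 = (525/2 - 60*(-1))**2 = (525/2 - 15/2*(-8))**2 = (525/2 + 60)**2 = (645/2)**2 = 416025/4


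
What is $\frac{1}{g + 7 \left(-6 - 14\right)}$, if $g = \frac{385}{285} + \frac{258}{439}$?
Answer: $- \frac{25023}{3454711} \approx -0.0072432$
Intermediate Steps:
$g = \frac{48509}{25023}$ ($g = 385 \cdot \frac{1}{285} + 258 \cdot \frac{1}{439} = \frac{77}{57} + \frac{258}{439} = \frac{48509}{25023} \approx 1.9386$)
$\frac{1}{g + 7 \left(-6 - 14\right)} = \frac{1}{\frac{48509}{25023} + 7 \left(-6 - 14\right)} = \frac{1}{\frac{48509}{25023} + 7 \left(-20\right)} = \frac{1}{\frac{48509}{25023} - 140} = \frac{1}{- \frac{3454711}{25023}} = - \frac{25023}{3454711}$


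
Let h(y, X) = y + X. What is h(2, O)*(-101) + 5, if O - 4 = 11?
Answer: -1712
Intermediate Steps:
O = 15 (O = 4 + 11 = 15)
h(y, X) = X + y
h(2, O)*(-101) + 5 = (15 + 2)*(-101) + 5 = 17*(-101) + 5 = -1717 + 5 = -1712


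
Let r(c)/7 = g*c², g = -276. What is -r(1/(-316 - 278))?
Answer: 161/29403 ≈ 0.0054756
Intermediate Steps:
r(c) = -1932*c² (r(c) = 7*(-276*c²) = -1932*c²)
-r(1/(-316 - 278)) = -(-1932)*(1/(-316 - 278))² = -(-1932)*(1/(-594))² = -(-1932)*(-1/594)² = -(-1932)/352836 = -1*(-161/29403) = 161/29403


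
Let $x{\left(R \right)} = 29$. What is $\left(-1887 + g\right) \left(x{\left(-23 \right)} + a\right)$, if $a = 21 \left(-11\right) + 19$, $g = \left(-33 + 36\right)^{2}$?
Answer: $343674$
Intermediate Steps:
$g = 9$ ($g = 3^{2} = 9$)
$a = -212$ ($a = -231 + 19 = -212$)
$\left(-1887 + g\right) \left(x{\left(-23 \right)} + a\right) = \left(-1887 + 9\right) \left(29 - 212\right) = \left(-1878\right) \left(-183\right) = 343674$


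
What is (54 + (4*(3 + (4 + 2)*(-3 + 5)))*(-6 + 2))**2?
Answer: 34596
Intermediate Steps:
(54 + (4*(3 + (4 + 2)*(-3 + 5)))*(-6 + 2))**2 = (54 + (4*(3 + 6*2))*(-4))**2 = (54 + (4*(3 + 12))*(-4))**2 = (54 + (4*15)*(-4))**2 = (54 + 60*(-4))**2 = (54 - 240)**2 = (-186)**2 = 34596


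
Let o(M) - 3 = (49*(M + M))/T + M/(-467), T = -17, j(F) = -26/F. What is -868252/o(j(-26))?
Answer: 492360902/1569 ≈ 3.1381e+5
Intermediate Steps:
o(M) = 3 - 45783*M/7939 (o(M) = 3 + ((49*(M + M))/(-17) + M/(-467)) = 3 + ((49*(2*M))*(-1/17) + M*(-1/467)) = 3 + ((98*M)*(-1/17) - M/467) = 3 + (-98*M/17 - M/467) = 3 - 45783*M/7939)
-868252/o(j(-26)) = -868252/(3 - (-1190358)/(7939*(-26))) = -868252/(3 - (-1190358)*(-1)/(7939*26)) = -868252/(3 - 45783/7939*1) = -868252/(3 - 45783/7939) = -868252/(-21966/7939) = -868252*(-7939/21966) = 492360902/1569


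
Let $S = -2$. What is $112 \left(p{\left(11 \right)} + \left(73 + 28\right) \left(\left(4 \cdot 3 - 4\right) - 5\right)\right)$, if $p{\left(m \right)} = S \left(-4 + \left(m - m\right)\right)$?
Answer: $34832$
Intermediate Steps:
$p{\left(m \right)} = 8$ ($p{\left(m \right)} = - 2 \left(-4 + \left(m - m\right)\right) = - 2 \left(-4 + 0\right) = \left(-2\right) \left(-4\right) = 8$)
$112 \left(p{\left(11 \right)} + \left(73 + 28\right) \left(\left(4 \cdot 3 - 4\right) - 5\right)\right) = 112 \left(8 + \left(73 + 28\right) \left(\left(4 \cdot 3 - 4\right) - 5\right)\right) = 112 \left(8 + 101 \left(\left(12 - 4\right) - 5\right)\right) = 112 \left(8 + 101 \left(8 - 5\right)\right) = 112 \left(8 + 101 \cdot 3\right) = 112 \left(8 + 303\right) = 112 \cdot 311 = 34832$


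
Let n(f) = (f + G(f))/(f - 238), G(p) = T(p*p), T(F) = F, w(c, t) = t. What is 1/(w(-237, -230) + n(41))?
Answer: -197/47032 ≈ -0.0041886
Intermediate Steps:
G(p) = p**2 (G(p) = p*p = p**2)
n(f) = (f + f**2)/(-238 + f) (n(f) = (f + f**2)/(f - 238) = (f + f**2)/(-238 + f))
1/(w(-237, -230) + n(41)) = 1/(-230 + 41*(1 + 41)/(-238 + 41)) = 1/(-230 + 41*42/(-197)) = 1/(-230 + 41*(-1/197)*42) = 1/(-230 - 1722/197) = 1/(-47032/197) = -197/47032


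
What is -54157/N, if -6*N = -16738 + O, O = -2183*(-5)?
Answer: -108314/1941 ≈ -55.803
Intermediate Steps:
O = 10915
N = 1941/2 (N = -(-16738 + 10915)/6 = -⅙*(-5823) = 1941/2 ≈ 970.50)
-54157/N = -54157/1941/2 = -54157*2/1941 = -108314/1941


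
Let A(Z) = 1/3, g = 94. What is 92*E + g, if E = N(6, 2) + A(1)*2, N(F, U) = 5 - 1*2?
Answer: 1294/3 ≈ 431.33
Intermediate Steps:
N(F, U) = 3 (N(F, U) = 5 - 2 = 3)
A(Z) = ⅓
E = 11/3 (E = 3 + (⅓)*2 = 3 + ⅔ = 11/3 ≈ 3.6667)
92*E + g = 92*(11/3) + 94 = 1012/3 + 94 = 1294/3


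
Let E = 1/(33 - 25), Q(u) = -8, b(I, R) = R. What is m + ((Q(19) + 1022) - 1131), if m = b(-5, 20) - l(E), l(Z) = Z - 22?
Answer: -601/8 ≈ -75.125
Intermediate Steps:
E = 1/8 ≈ 0.12500
l(Z) = -22 + Z
m = 335/8 (m = 20 - (-22 + 1/8) = 20 - 1*(-175/8) = 20 + 175/8 = 335/8 ≈ 41.875)
m + ((Q(19) + 1022) - 1131) = 335/8 + ((-8 + 1022) - 1131) = 335/8 + (1014 - 1131) = 335/8 - 117 = -601/8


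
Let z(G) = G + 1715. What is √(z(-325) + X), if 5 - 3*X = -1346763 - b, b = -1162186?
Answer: 4*√35391/3 ≈ 250.83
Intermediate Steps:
z(G) = 1715 + G
X = 184582/3 (X = 5/3 - (-1346763 - 1*(-1162186))/3 = 5/3 - (-1346763 + 1162186)/3 = 5/3 - ⅓*(-184577) = 5/3 + 184577/3 = 184582/3 ≈ 61527.)
√(z(-325) + X) = √((1715 - 325) + 184582/3) = √(1390 + 184582/3) = √(188752/3) = 4*√35391/3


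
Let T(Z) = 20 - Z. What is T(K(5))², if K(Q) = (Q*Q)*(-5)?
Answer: 21025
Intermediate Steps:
K(Q) = -5*Q² (K(Q) = Q²*(-5) = -5*Q²)
T(K(5))² = (20 - (-5)*5²)² = (20 - (-5)*25)² = (20 - 1*(-125))² = (20 + 125)² = 145² = 21025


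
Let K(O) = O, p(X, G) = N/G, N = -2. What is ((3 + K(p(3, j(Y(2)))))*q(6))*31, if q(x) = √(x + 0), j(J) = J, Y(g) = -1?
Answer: 155*√6 ≈ 379.67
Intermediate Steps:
p(X, G) = -2/G
q(x) = √x
((3 + K(p(3, j(Y(2)))))*q(6))*31 = ((3 - 2/(-1))*√6)*31 = ((3 - 2*(-1))*√6)*31 = ((3 + 2)*√6)*31 = (5*√6)*31 = 155*√6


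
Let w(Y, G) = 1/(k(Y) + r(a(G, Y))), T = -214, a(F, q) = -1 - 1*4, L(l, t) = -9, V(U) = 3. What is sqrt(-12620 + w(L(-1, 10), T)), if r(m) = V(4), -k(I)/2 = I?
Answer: I*sqrt(5565399)/21 ≈ 112.34*I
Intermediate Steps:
a(F, q) = -5 (a(F, q) = -1 - 4 = -5)
k(I) = -2*I
r(m) = 3
w(Y, G) = 1/(3 - 2*Y) (w(Y, G) = 1/(-2*Y + 3) = 1/(3 - 2*Y))
sqrt(-12620 + w(L(-1, 10), T)) = sqrt(-12620 - 1/(-3 + 2*(-9))) = sqrt(-12620 - 1/(-3 - 18)) = sqrt(-12620 - 1/(-21)) = sqrt(-12620 - 1*(-1/21)) = sqrt(-12620 + 1/21) = sqrt(-265019/21) = I*sqrt(5565399)/21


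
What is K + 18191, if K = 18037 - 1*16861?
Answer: 19367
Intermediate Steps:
K = 1176 (K = 18037 - 16861 = 1176)
K + 18191 = 1176 + 18191 = 19367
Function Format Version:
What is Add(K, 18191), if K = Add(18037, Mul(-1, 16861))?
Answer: 19367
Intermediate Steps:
K = 1176 (K = Add(18037, -16861) = 1176)
Add(K, 18191) = Add(1176, 18191) = 19367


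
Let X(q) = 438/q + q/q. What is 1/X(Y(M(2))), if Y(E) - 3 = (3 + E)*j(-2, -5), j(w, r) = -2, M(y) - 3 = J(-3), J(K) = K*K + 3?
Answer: -11/135 ≈ -0.081481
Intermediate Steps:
J(K) = 3 + K² (J(K) = K² + 3 = 3 + K²)
M(y) = 15 (M(y) = 3 + (3 + (-3)²) = 3 + (3 + 9) = 3 + 12 = 15)
Y(E) = -3 - 2*E (Y(E) = 3 + (3 + E)*(-2) = 3 + (-6 - 2*E) = -3 - 2*E)
X(q) = 1 + 438/q (X(q) = 438/q + 1 = 1 + 438/q)
1/X(Y(M(2))) = 1/((438 + (-3 - 2*15))/(-3 - 2*15)) = 1/((438 + (-3 - 30))/(-3 - 30)) = 1/((438 - 33)/(-33)) = 1/(-1/33*405) = 1/(-135/11) = -11/135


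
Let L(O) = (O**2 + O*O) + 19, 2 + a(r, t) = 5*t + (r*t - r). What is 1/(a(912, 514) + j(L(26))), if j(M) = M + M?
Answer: 1/473166 ≈ 2.1134e-6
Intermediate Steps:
a(r, t) = -2 - r + 5*t + r*t (a(r, t) = -2 + (5*t + (r*t - r)) = -2 + (5*t + (-r + r*t)) = -2 + (-r + 5*t + r*t) = -2 - r + 5*t + r*t)
L(O) = 19 + 2*O**2 (L(O) = (O**2 + O**2) + 19 = 2*O**2 + 19 = 19 + 2*O**2)
j(M) = 2*M
1/(a(912, 514) + j(L(26))) = 1/((-2 - 1*912 + 5*514 + 912*514) + 2*(19 + 2*26**2)) = 1/((-2 - 912 + 2570 + 468768) + 2*(19 + 2*676)) = 1/(470424 + 2*(19 + 1352)) = 1/(470424 + 2*1371) = 1/(470424 + 2742) = 1/473166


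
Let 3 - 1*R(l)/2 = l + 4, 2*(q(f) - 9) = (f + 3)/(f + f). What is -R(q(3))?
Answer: 21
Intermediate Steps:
q(f) = 9 + (3 + f)/(4*f) (q(f) = 9 + ((f + 3)/(f + f))/2 = 9 + ((3 + f)/((2*f)))/2 = 9 + ((3 + f)*(1/(2*f)))/2 = 9 + ((3 + f)/(2*f))/2 = 9 + (3 + f)/(4*f))
R(l) = -2 - 2*l (R(l) = 6 - 2*(l + 4) = 6 - 2*(4 + l) = 6 + (-8 - 2*l) = -2 - 2*l)
-R(q(3)) = -(-2 - (3 + 37*3)/(2*3)) = -(-2 - (3 + 111)/(2*3)) = -(-2 - 114/(2*3)) = -(-2 - 2*19/2) = -(-2 - 19) = -1*(-21) = 21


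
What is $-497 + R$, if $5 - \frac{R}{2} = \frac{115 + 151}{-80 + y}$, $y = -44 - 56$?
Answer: $- \frac{21782}{45} \approx -484.04$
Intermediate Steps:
$y = -100$
$R = \frac{583}{45}$ ($R = 10 - 2 \frac{115 + 151}{-80 - 100} = 10 - 2 \frac{266}{-180} = 10 - 2 \cdot 266 \left(- \frac{1}{180}\right) = 10 - - \frac{133}{45} = 10 + \frac{133}{45} = \frac{583}{45} \approx 12.956$)
$-497 + R = -497 + \frac{583}{45} = - \frac{21782}{45}$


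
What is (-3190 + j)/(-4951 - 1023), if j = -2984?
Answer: 3087/2987 ≈ 1.0335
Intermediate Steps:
(-3190 + j)/(-4951 - 1023) = (-3190 - 2984)/(-4951 - 1023) = -6174/(-5974) = -6174*(-1/5974) = 3087/2987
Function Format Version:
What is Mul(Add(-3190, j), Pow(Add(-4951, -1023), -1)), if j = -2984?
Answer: Rational(3087, 2987) ≈ 1.0335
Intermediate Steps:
Mul(Add(-3190, j), Pow(Add(-4951, -1023), -1)) = Mul(Add(-3190, -2984), Pow(Add(-4951, -1023), -1)) = Mul(-6174, Pow(-5974, -1)) = Mul(-6174, Rational(-1, 5974)) = Rational(3087, 2987)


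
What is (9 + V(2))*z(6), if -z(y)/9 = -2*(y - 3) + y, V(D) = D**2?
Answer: 0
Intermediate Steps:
z(y) = -54 + 9*y (z(y) = -9*(-2*(y - 3) + y) = -9*(-2*(-3 + y) + y) = -9*((6 - 2*y) + y) = -9*(6 - y) = -54 + 9*y)
(9 + V(2))*z(6) = (9 + 2**2)*(-54 + 9*6) = (9 + 4)*(-54 + 54) = 13*0 = 0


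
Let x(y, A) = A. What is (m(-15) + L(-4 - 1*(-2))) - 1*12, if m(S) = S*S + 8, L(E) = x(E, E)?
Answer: 219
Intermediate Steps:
L(E) = E
m(S) = 8 + S**2 (m(S) = S**2 + 8 = 8 + S**2)
(m(-15) + L(-4 - 1*(-2))) - 1*12 = ((8 + (-15)**2) + (-4 - 1*(-2))) - 1*12 = ((8 + 225) + (-4 + 2)) - 12 = (233 - 2) - 12 = 231 - 12 = 219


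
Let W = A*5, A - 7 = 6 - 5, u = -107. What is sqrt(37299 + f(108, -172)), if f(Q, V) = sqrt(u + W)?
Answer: sqrt(37299 + I*sqrt(67)) ≈ 193.13 + 0.021*I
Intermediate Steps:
A = 8 (A = 7 + (6 - 5) = 7 + 1 = 8)
W = 40 (W = 8*5 = 40)
f(Q, V) = I*sqrt(67) (f(Q, V) = sqrt(-107 + 40) = sqrt(-67) = I*sqrt(67))
sqrt(37299 + f(108, -172)) = sqrt(37299 + I*sqrt(67))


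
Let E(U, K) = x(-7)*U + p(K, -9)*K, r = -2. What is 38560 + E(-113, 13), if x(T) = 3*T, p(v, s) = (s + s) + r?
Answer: 40673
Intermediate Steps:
p(v, s) = -2 + 2*s (p(v, s) = (s + s) - 2 = 2*s - 2 = -2 + 2*s)
E(U, K) = -21*U - 20*K (E(U, K) = (3*(-7))*U + (-2 + 2*(-9))*K = -21*U + (-2 - 18)*K = -21*U - 20*K)
38560 + E(-113, 13) = 38560 + (-21*(-113) - 20*13) = 38560 + (2373 - 260) = 38560 + 2113 = 40673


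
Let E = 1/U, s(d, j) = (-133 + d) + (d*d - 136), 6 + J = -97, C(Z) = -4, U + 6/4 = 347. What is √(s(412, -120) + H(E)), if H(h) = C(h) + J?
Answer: 2*√42445 ≈ 412.04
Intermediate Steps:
U = 691/2 (U = -3/2 + 347 = 691/2 ≈ 345.50)
J = -103 (J = -6 - 97 = -103)
s(d, j) = -269 + d + d² (s(d, j) = (-133 + d) + (d² - 136) = (-133 + d) + (-136 + d²) = -269 + d + d²)
E = 2/691 (E = 1/(691/2) = 2/691 ≈ 0.0028944)
H(h) = -107 (H(h) = -4 - 103 = -107)
√(s(412, -120) + H(E)) = √((-269 + 412 + 412²) - 107) = √((-269 + 412 + 169744) - 107) = √(169887 - 107) = √169780 = 2*√42445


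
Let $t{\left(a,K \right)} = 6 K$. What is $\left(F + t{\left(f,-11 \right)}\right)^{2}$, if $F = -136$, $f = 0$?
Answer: $40804$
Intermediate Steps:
$\left(F + t{\left(f,-11 \right)}\right)^{2} = \left(-136 + 6 \left(-11\right)\right)^{2} = \left(-136 - 66\right)^{2} = \left(-202\right)^{2} = 40804$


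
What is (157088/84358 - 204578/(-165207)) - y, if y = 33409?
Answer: -232781195650607/6968266053 ≈ -33406.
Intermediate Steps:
(157088/84358 - 204578/(-165207)) - y = (157088/84358 - 204578/(-165207)) - 1*33409 = (157088*(1/84358) - 204578*(-1/165207)) - 33409 = (78544/42179 + 204578/165207) - 33409 = 21604914070/6968266053 - 33409 = -232781195650607/6968266053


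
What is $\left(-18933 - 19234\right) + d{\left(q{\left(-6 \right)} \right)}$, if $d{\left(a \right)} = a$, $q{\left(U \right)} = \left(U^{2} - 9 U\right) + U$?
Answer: $-38083$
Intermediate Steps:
$q{\left(U \right)} = U^{2} - 8 U$
$\left(-18933 - 19234\right) + d{\left(q{\left(-6 \right)} \right)} = \left(-18933 - 19234\right) - 6 \left(-8 - 6\right) = -38167 - -84 = -38167 + 84 = -38083$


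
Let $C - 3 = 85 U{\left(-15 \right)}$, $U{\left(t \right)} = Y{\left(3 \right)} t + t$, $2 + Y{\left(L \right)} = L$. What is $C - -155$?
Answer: $-2392$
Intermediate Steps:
$Y{\left(L \right)} = -2 + L$
$U{\left(t \right)} = 2 t$ ($U{\left(t \right)} = \left(-2 + 3\right) t + t = 1 t + t = t + t = 2 t$)
$C = -2547$ ($C = 3 + 85 \cdot 2 \left(-15\right) = 3 + 85 \left(-30\right) = 3 - 2550 = -2547$)
$C - -155 = -2547 - -155 = -2547 + 155 = -2392$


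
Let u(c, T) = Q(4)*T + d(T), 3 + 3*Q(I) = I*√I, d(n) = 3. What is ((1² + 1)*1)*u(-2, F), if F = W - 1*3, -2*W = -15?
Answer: 21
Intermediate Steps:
W = 15/2 (W = -½*(-15) = 15/2 ≈ 7.5000)
Q(I) = -1 + I^(3/2)/3 (Q(I) = -1 + (I*√I)/3 = -1 + I^(3/2)/3)
F = 9/2 (F = 15/2 - 1*3 = 15/2 - 3 = 9/2 ≈ 4.5000)
u(c, T) = 3 + 5*T/3 (u(c, T) = (-1 + 4^(3/2)/3)*T + 3 = (-1 + (⅓)*8)*T + 3 = (-1 + 8/3)*T + 3 = 5*T/3 + 3 = 3 + 5*T/3)
((1² + 1)*1)*u(-2, F) = ((1² + 1)*1)*(3 + (5/3)*(9/2)) = ((1 + 1)*1)*(3 + 15/2) = (2*1)*(21/2) = 2*(21/2) = 21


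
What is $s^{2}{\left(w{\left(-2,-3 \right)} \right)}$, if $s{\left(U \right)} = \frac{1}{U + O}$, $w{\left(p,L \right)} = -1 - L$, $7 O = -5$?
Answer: $\frac{49}{81} \approx 0.60494$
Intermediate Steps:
$O = - \frac{5}{7}$ ($O = \frac{1}{7} \left(-5\right) = - \frac{5}{7} \approx -0.71429$)
$s{\left(U \right)} = \frac{1}{- \frac{5}{7} + U}$ ($s{\left(U \right)} = \frac{1}{U - \frac{5}{7}} = \frac{1}{- \frac{5}{7} + U}$)
$s^{2}{\left(w{\left(-2,-3 \right)} \right)} = \left(\frac{7}{-5 + 7 \left(-1 - -3\right)}\right)^{2} = \left(\frac{7}{-5 + 7 \left(-1 + 3\right)}\right)^{2} = \left(\frac{7}{-5 + 7 \cdot 2}\right)^{2} = \left(\frac{7}{-5 + 14}\right)^{2} = \left(\frac{7}{9}\right)^{2} = \frac{49}{81}$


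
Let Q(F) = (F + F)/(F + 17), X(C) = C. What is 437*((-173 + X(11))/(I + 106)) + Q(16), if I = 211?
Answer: -2326058/10461 ≈ -222.36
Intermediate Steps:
Q(F) = 2*F/(17 + F) (Q(F) = (2*F)/(17 + F) = 2*F/(17 + F))
437*((-173 + X(11))/(I + 106)) + Q(16) = 437*((-173 + 11)/(211 + 106)) + 2*16/(17 + 16) = 437*(-162/317) + 2*16/33 = 437*(-162*1/317) + 2*16*(1/33) = 437*(-162/317) + 32/33 = -70794/317 + 32/33 = -2326058/10461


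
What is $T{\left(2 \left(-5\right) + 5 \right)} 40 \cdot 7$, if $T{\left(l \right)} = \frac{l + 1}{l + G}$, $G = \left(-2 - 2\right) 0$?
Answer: $224$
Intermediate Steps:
$G = 0$ ($G = \left(-4\right) 0 = 0$)
$T{\left(l \right)} = \frac{1 + l}{l}$ ($T{\left(l \right)} = \frac{l + 1}{l + 0} = \frac{1 + l}{l}$)
$T{\left(2 \left(-5\right) + 5 \right)} 40 \cdot 7 = \frac{1 + \left(2 \left(-5\right) + 5\right)}{2 \left(-5\right) + 5} \cdot 40 \cdot 7 = \frac{1 + \left(-10 + 5\right)}{-10 + 5} \cdot 40 \cdot 7 = \frac{1 - 5}{-5} \cdot 40 \cdot 7 = \left(- \frac{1}{5}\right) \left(-4\right) 40 \cdot 7 = \frac{4}{5} \cdot 40 \cdot 7 = 32 \cdot 7 = 224$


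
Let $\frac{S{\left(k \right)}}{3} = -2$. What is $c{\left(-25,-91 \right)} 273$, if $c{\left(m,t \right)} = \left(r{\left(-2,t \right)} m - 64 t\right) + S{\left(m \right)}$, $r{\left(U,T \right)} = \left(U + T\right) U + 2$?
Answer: $305214$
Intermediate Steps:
$S{\left(k \right)} = -6$ ($S{\left(k \right)} = 3 \left(-2\right) = -6$)
$r{\left(U,T \right)} = 2 + U \left(T + U\right)$ ($r{\left(U,T \right)} = \left(T + U\right) U + 2 = U \left(T + U\right) + 2 = 2 + U \left(T + U\right)$)
$c{\left(m,t \right)} = -6 - 64 t + m \left(6 - 2 t\right)$ ($c{\left(m,t \right)} = \left(\left(2 + \left(-2\right)^{2} + t \left(-2\right)\right) m - 64 t\right) - 6 = \left(\left(2 + 4 - 2 t\right) m - 64 t\right) - 6 = \left(\left(6 - 2 t\right) m - 64 t\right) - 6 = \left(m \left(6 - 2 t\right) - 64 t\right) - 6 = \left(- 64 t + m \left(6 - 2 t\right)\right) - 6 = -6 - 64 t + m \left(6 - 2 t\right)$)
$c{\left(-25,-91 \right)} 273 = \left(-6 - -5824 - - 50 \left(-3 - 91\right)\right) 273 = \left(-6 + 5824 - \left(-50\right) \left(-94\right)\right) 273 = \left(-6 + 5824 - 4700\right) 273 = 1118 \cdot 273 = 305214$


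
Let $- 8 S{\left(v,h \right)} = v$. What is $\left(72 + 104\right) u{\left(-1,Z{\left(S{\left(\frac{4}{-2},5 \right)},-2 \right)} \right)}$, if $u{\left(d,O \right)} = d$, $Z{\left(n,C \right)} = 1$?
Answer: $-176$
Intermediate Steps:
$S{\left(v,h \right)} = - \frac{v}{8}$
$\left(72 + 104\right) u{\left(-1,Z{\left(S{\left(\frac{4}{-2},5 \right)},-2 \right)} \right)} = \left(72 + 104\right) \left(-1\right) = 176 \left(-1\right) = -176$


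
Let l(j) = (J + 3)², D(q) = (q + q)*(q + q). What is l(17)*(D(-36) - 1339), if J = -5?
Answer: 15380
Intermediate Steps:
D(q) = 4*q² (D(q) = (2*q)*(2*q) = 4*q²)
l(j) = 4 (l(j) = (-5 + 3)² = (-2)² = 4)
l(17)*(D(-36) - 1339) = 4*(4*(-36)² - 1339) = 4*(4*1296 - 1339) = 4*(5184 - 1339) = 4*3845 = 15380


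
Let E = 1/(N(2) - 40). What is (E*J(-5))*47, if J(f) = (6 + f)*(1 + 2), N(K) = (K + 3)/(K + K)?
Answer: -564/155 ≈ -3.6387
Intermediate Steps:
N(K) = (3 + K)/(2*K) (N(K) = (3 + K)/((2*K)) = (3 + K)*(1/(2*K)) = (3 + K)/(2*K))
J(f) = 18 + 3*f (J(f) = (6 + f)*3 = 18 + 3*f)
E = -4/155 (E = 1/((1/2)*(3 + 2)/2 - 40) = 1/((1/2)*(1/2)*5 - 40) = 1/(5/4 - 40) = 1/(-155/4) = -4/155 ≈ -0.025806)
(E*J(-5))*47 = -4*(18 + 3*(-5))/155*47 = -4*(18 - 15)/155*47 = -4/155*3*47 = -12/155*47 = -564/155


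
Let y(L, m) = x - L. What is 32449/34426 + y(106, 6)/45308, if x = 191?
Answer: 736562751/779886604 ≈ 0.94445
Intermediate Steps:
y(L, m) = 191 - L
32449/34426 + y(106, 6)/45308 = 32449/34426 + (191 - 1*106)/45308 = 32449*(1/34426) + (191 - 106)*(1/45308) = 32449/34426 + 85*(1/45308) = 32449/34426 + 85/45308 = 736562751/779886604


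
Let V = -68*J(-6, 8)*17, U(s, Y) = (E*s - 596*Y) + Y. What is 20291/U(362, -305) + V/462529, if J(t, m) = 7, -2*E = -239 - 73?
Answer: 7459708815/110057387963 ≈ 0.067780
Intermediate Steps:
E = 156 (E = -(-239 - 73)/2 = -1/2*(-312) = 156)
U(s, Y) = -595*Y + 156*s (U(s, Y) = (156*s - 596*Y) + Y = (-596*Y + 156*s) + Y = -595*Y + 156*s)
V = -8092 (V = -68*7*17 = -476*17 = -8092)
20291/U(362, -305) + V/462529 = 20291/(-595*(-305) + 156*362) - 8092/462529 = 20291/(181475 + 56472) - 8092*1/462529 = 20291/237947 - 8092/462529 = 7459708815/110057387963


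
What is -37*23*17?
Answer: -14467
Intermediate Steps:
-37*23*17 = -851*17 = -14467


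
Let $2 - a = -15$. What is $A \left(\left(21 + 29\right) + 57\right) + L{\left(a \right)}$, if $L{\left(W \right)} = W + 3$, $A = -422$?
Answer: $-45134$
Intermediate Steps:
$a = 17$ ($a = 2 - -15 = 2 + 15 = 17$)
$L{\left(W \right)} = 3 + W$
$A \left(\left(21 + 29\right) + 57\right) + L{\left(a \right)} = - 422 \left(\left(21 + 29\right) + 57\right) + \left(3 + 17\right) = - 422 \left(50 + 57\right) + 20 = \left(-422\right) 107 + 20 = -45154 + 20 = -45134$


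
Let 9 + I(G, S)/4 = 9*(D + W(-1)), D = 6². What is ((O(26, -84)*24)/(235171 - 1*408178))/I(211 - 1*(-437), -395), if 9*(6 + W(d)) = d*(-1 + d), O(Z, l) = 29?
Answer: -58/15166947 ≈ -3.8241e-6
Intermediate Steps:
D = 36
W(d) = -6 + d*(-1 + d)/9 (W(d) = -6 + (d*(-1 + d))/9 = -6 + d*(-1 + d)/9)
I(G, S) = 1052 (I(G, S) = -36 + 4*(9*(36 + (-6 - ⅑*(-1) + (⅑)*(-1)²))) = -36 + 4*(9*(36 + (-6 + ⅑ + (⅑)*1))) = -36 + 4*(9*(36 + (-6 + ⅑ + ⅑))) = -36 + 4*(9*(36 - 52/9)) = -36 + 4*(9*(272/9)) = -36 + 4*272 = -36 + 1088 = 1052)
((O(26, -84)*24)/(235171 - 1*408178))/I(211 - 1*(-437), -395) = ((29*24)/(235171 - 1*408178))/1052 = (696/(235171 - 408178))*(1/1052) = (696/(-173007))*(1/1052) = (696*(-1/173007))*(1/1052) = -232/57669*1/1052 = -58/15166947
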